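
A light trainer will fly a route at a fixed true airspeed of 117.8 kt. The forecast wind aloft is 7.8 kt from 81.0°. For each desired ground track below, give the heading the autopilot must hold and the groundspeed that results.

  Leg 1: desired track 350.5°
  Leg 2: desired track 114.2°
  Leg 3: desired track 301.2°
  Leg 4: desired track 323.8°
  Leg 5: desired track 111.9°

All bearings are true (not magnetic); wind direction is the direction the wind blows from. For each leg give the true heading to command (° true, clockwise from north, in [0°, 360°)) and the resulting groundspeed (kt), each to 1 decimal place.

Leg 1: heading=354.3°, groundspeed=117.6 kt
Leg 2: heading=112.1°, groundspeed=111.2 kt
Leg 3: heading=303.6°, groundspeed=123.6 kt
Leg 4: heading=327.2°, groundspeed=121.2 kt
Leg 5: heading=110.0°, groundspeed=111.0 kt

Leg 1: desired track 350.5°; wind correction +3.8° → command heading 354.3°, groundspeed 117.6 kt
Leg 2: desired track 114.2°; wind correction -2.1° → command heading 112.1°, groundspeed 111.2 kt
Leg 3: desired track 301.2°; wind correction +2.4° → command heading 303.6°, groundspeed 123.6 kt
Leg 4: desired track 323.8°; wind correction +3.4° → command heading 327.2°, groundspeed 121.2 kt
Leg 5: desired track 111.9°; wind correction -1.9° → command heading 110.0°, groundspeed 111.0 kt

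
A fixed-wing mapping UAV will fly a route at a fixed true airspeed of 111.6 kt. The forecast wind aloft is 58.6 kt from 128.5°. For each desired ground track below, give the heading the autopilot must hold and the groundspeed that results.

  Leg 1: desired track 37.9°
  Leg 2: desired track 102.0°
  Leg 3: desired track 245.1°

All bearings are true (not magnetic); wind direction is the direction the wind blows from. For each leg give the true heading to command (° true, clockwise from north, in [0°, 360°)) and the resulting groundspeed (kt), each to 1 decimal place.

Leg 1: desired track 37.9°; wind correction +31.7° → command heading 69.6°, groundspeed 95.6 kt
Leg 2: desired track 102.0°; wind correction +13.6° → command heading 115.6°, groundspeed 56.1 kt
Leg 3: desired track 245.1°; wind correction -28.0° → command heading 217.1°, groundspeed 124.8 kt

Leg 1: heading=69.6°, groundspeed=95.6 kt
Leg 2: heading=115.6°, groundspeed=56.1 kt
Leg 3: heading=217.1°, groundspeed=124.8 kt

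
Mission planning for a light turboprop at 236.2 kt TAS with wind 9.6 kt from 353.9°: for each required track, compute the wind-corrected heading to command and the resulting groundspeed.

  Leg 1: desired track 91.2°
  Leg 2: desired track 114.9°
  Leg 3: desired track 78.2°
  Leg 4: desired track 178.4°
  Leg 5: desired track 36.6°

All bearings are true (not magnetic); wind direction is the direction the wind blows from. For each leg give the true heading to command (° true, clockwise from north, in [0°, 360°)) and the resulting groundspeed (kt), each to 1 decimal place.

Leg 1: desired track 91.2°; wind correction -2.3° → command heading 88.9°, groundspeed 237.2 kt
Leg 2: desired track 114.9°; wind correction -2.0° → command heading 112.9°, groundspeed 241.0 kt
Leg 3: desired track 78.2°; wind correction -2.3° → command heading 75.9°, groundspeed 235.1 kt
Leg 4: desired track 178.4°; wind correction +0.2° → command heading 178.6°, groundspeed 245.8 kt
Leg 5: desired track 36.6°; wind correction -1.6° → command heading 35.0°, groundspeed 229.1 kt

Leg 1: heading=88.9°, groundspeed=237.2 kt
Leg 2: heading=112.9°, groundspeed=241.0 kt
Leg 3: heading=75.9°, groundspeed=235.1 kt
Leg 4: heading=178.6°, groundspeed=245.8 kt
Leg 5: heading=35.0°, groundspeed=229.1 kt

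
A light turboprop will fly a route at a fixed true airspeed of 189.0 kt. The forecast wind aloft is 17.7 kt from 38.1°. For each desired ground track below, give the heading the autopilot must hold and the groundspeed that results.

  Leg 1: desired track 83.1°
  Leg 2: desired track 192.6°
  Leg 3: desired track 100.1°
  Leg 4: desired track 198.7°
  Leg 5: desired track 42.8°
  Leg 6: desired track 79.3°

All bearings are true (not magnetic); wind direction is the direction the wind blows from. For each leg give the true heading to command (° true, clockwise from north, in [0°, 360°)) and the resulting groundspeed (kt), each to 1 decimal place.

Leg 1: heading=79.3°, groundspeed=176.1 kt
Leg 2: heading=190.3°, groundspeed=204.8 kt
Leg 3: heading=95.4°, groundspeed=180.0 kt
Leg 4: heading=196.9°, groundspeed=205.6 kt
Leg 5: heading=42.4°, groundspeed=171.4 kt
Leg 6: heading=75.8°, groundspeed=175.3 kt

Leg 1: desired track 83.1°; wind correction -3.8° → command heading 79.3°, groundspeed 176.1 kt
Leg 2: desired track 192.6°; wind correction -2.3° → command heading 190.3°, groundspeed 204.8 kt
Leg 3: desired track 100.1°; wind correction -4.7° → command heading 95.4°, groundspeed 180.0 kt
Leg 4: desired track 198.7°; wind correction -1.8° → command heading 196.9°, groundspeed 205.6 kt
Leg 5: desired track 42.8°; wind correction -0.4° → command heading 42.4°, groundspeed 171.4 kt
Leg 6: desired track 79.3°; wind correction -3.5° → command heading 75.8°, groundspeed 175.3 kt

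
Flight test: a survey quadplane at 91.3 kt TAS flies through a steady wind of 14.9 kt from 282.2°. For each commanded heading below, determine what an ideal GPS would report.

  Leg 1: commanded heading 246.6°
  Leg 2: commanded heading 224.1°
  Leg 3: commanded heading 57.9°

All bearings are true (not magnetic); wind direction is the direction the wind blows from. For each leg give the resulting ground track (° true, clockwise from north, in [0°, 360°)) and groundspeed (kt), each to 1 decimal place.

Leg 1: track=240.3°, groundspeed=79.7 kt
Leg 2: track=215.5°, groundspeed=84.4 kt
Leg 3: track=63.7°, groundspeed=102.5 kt

Leg 1: heading 246.6°; drift -6.3° → track 240.3°, groundspeed 79.7 kt
Leg 2: heading 224.1°; drift -8.6° → track 215.5°, groundspeed 84.4 kt
Leg 3: heading 57.9°; drift +5.8° → track 63.7°, groundspeed 102.5 kt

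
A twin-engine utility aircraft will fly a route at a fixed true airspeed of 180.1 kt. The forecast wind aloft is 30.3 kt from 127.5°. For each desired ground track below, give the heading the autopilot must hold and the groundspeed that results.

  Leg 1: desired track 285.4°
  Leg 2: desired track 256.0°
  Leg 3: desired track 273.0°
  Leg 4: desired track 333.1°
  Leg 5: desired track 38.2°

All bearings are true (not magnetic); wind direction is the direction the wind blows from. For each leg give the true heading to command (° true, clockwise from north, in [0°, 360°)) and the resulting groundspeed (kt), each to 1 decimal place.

Leg 1: heading=281.8°, groundspeed=207.8 kt
Leg 2: heading=248.4°, groundspeed=197.4 kt
Leg 3: heading=267.5°, groundspeed=204.3 kt
Leg 4: heading=337.3°, groundspeed=206.9 kt
Leg 5: heading=47.9°, groundspeed=177.2 kt

Leg 1: desired track 285.4°; wind correction -3.6° → command heading 281.8°, groundspeed 207.8 kt
Leg 2: desired track 256.0°; wind correction -7.6° → command heading 248.4°, groundspeed 197.4 kt
Leg 3: desired track 273.0°; wind correction -5.5° → command heading 267.5°, groundspeed 204.3 kt
Leg 4: desired track 333.1°; wind correction +4.2° → command heading 337.3°, groundspeed 206.9 kt
Leg 5: desired track 38.2°; wind correction +9.7° → command heading 47.9°, groundspeed 177.2 kt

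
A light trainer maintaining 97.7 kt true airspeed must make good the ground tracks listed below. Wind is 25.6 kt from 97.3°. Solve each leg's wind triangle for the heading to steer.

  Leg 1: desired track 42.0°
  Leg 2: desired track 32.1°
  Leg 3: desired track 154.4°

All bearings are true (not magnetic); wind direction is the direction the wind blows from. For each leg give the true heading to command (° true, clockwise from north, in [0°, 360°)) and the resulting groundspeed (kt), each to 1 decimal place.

Leg 1: desired track 42.0°; wind correction +12.4° → command heading 54.4°, groundspeed 80.8 kt
Leg 2: desired track 32.1°; wind correction +13.8° → command heading 45.9°, groundspeed 84.2 kt
Leg 3: desired track 154.4°; wind correction -12.7° → command heading 141.7°, groundspeed 81.4 kt

Leg 1: heading=54.4°, groundspeed=80.8 kt
Leg 2: heading=45.9°, groundspeed=84.2 kt
Leg 3: heading=141.7°, groundspeed=81.4 kt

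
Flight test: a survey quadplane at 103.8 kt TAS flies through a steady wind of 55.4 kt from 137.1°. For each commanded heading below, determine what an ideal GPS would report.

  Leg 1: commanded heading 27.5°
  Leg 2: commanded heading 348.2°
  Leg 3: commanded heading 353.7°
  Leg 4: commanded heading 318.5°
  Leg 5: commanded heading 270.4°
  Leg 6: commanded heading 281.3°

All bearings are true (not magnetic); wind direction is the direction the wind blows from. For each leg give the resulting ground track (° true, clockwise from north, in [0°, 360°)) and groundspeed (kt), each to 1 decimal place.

Leg 1: track=4.4°, groundspeed=133.0 kt
Leg 2: track=337.5°, groundspeed=153.9 kt
Leg 3: track=341.1°, groundspeed=151.9 kt
Leg 4: track=318.0°, groundspeed=159.2 kt
Leg 5: track=286.3°, groundspeed=147.4 kt
Leg 6: track=293.6°, groundspeed=152.2 kt

Leg 1: heading 27.5°; drift -23.1° → track 4.4°, groundspeed 133.0 kt
Leg 2: heading 348.2°; drift -10.7° → track 337.5°, groundspeed 153.9 kt
Leg 3: heading 353.7°; drift -12.6° → track 341.1°, groundspeed 151.9 kt
Leg 4: heading 318.5°; drift -0.5° → track 318.0°, groundspeed 159.2 kt
Leg 5: heading 270.4°; drift +15.9° → track 286.3°, groundspeed 147.4 kt
Leg 6: heading 281.3°; drift +12.3° → track 293.6°, groundspeed 152.2 kt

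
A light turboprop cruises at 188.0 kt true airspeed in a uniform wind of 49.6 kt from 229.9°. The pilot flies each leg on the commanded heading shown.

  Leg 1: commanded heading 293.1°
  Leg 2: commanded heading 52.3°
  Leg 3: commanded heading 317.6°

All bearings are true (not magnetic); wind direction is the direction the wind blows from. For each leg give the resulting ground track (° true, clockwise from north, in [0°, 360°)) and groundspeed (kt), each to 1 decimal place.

Leg 1: heading 293.1°; drift +15.0° → track 308.1°, groundspeed 171.5 kt
Leg 2: heading 52.3°; drift -0.5° → track 51.8°, groundspeed 237.6 kt
Leg 3: heading 317.6°; drift +14.9° → track 332.5°, groundspeed 192.5 kt

Leg 1: track=308.1°, groundspeed=171.5 kt
Leg 2: track=51.8°, groundspeed=237.6 kt
Leg 3: track=332.5°, groundspeed=192.5 kt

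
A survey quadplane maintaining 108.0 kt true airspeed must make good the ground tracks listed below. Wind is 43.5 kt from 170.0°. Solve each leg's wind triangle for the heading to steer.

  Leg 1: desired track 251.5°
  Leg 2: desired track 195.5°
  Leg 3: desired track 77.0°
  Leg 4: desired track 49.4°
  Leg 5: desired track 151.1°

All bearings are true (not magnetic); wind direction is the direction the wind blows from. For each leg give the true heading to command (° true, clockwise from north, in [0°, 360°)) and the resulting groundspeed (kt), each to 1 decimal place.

Leg 1: desired track 251.5°; wind correction -23.5° → command heading 228.0°, groundspeed 92.6 kt
Leg 2: desired track 195.5°; wind correction -10.0° → command heading 185.5°, groundspeed 67.1 kt
Leg 3: desired track 77.0°; wind correction +23.7° → command heading 100.7°, groundspeed 101.2 kt
Leg 4: desired track 49.4°; wind correction +20.3° → command heading 69.7°, groundspeed 123.4 kt
Leg 5: desired track 151.1°; wind correction +7.5° → command heading 158.6°, groundspeed 65.9 kt

Leg 1: heading=228.0°, groundspeed=92.6 kt
Leg 2: heading=185.5°, groundspeed=67.1 kt
Leg 3: heading=100.7°, groundspeed=101.2 kt
Leg 4: heading=69.7°, groundspeed=123.4 kt
Leg 5: heading=158.6°, groundspeed=65.9 kt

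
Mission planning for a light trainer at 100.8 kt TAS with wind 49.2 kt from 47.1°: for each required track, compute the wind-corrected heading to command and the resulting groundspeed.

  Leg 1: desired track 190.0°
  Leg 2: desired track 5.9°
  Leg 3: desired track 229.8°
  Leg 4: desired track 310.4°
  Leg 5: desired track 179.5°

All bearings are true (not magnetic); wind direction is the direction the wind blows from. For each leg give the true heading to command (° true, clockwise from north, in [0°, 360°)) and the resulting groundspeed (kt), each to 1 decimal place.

Leg 1: heading=172.9°, groundspeed=135.6 kt
Leg 2: heading=24.7°, groundspeed=58.4 kt
Leg 3: heading=231.1°, groundspeed=149.9 kt
Leg 4: heading=339.4°, groundspeed=93.9 kt
Leg 5: heading=158.4°, groundspeed=127.2 kt

Leg 1: desired track 190.0°; wind correction -17.1° → command heading 172.9°, groundspeed 135.6 kt
Leg 2: desired track 5.9°; wind correction +18.8° → command heading 24.7°, groundspeed 58.4 kt
Leg 3: desired track 229.8°; wind correction +1.3° → command heading 231.1°, groundspeed 149.9 kt
Leg 4: desired track 310.4°; wind correction +29.0° → command heading 339.4°, groundspeed 93.9 kt
Leg 5: desired track 179.5°; wind correction -21.1° → command heading 158.4°, groundspeed 127.2 kt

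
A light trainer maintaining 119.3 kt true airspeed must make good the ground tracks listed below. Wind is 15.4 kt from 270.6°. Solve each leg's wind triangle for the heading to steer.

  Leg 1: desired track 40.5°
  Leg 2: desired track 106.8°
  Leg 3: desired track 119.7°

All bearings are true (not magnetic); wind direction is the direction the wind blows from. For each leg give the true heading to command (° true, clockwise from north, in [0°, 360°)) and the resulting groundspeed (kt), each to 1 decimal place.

Leg 1: heading=34.8°, groundspeed=128.6 kt
Leg 2: heading=108.9°, groundspeed=134.0 kt
Leg 3: heading=123.3°, groundspeed=132.5 kt

Leg 1: desired track 40.5°; wind correction -5.7° → command heading 34.8°, groundspeed 128.6 kt
Leg 2: desired track 106.8°; wind correction +2.1° → command heading 108.9°, groundspeed 134.0 kt
Leg 3: desired track 119.7°; wind correction +3.6° → command heading 123.3°, groundspeed 132.5 kt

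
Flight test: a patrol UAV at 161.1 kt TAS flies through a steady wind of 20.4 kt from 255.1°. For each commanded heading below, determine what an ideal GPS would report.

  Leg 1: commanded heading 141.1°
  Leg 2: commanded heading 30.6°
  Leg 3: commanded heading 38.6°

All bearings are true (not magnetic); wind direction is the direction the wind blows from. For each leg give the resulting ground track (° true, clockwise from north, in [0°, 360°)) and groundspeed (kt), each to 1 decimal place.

Leg 1: track=134.8°, groundspeed=170.4 kt
Leg 2: track=35.3°, groundspeed=176.2 kt
Leg 3: track=42.5°, groundspeed=177.9 kt

Leg 1: heading 141.1°; drift -6.3° → track 134.8°, groundspeed 170.4 kt
Leg 2: heading 30.6°; drift +4.7° → track 35.3°, groundspeed 176.2 kt
Leg 3: heading 38.6°; drift +3.9° → track 42.5°, groundspeed 177.9 kt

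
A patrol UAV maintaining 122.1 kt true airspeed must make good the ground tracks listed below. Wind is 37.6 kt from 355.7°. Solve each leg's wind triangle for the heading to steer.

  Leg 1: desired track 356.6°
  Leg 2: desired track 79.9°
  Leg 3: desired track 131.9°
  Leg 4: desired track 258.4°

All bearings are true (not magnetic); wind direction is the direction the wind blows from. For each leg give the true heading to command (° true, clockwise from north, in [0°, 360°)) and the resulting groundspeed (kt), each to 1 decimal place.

Leg 1: heading=356.3°, groundspeed=84.5 kt
Leg 2: heading=62.1°, groundspeed=112.4 kt
Leg 3: heading=119.6°, groundspeed=146.4 kt
Leg 4: heading=276.2°, groundspeed=121.0 kt

Leg 1: desired track 356.6°; wind correction -0.3° → command heading 356.3°, groundspeed 84.5 kt
Leg 2: desired track 79.9°; wind correction -17.8° → command heading 62.1°, groundspeed 112.4 kt
Leg 3: desired track 131.9°; wind correction -12.3° → command heading 119.6°, groundspeed 146.4 kt
Leg 4: desired track 258.4°; wind correction +17.8° → command heading 276.2°, groundspeed 121.0 kt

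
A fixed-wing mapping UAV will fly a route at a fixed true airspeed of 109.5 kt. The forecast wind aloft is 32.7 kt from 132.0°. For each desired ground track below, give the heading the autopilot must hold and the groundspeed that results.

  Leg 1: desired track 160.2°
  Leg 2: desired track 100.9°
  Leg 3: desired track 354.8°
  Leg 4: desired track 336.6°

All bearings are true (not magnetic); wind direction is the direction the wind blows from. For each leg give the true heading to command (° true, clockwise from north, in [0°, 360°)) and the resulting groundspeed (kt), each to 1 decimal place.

Leg 1: desired track 160.2°; wind correction -8.1° → command heading 152.1°, groundspeed 79.6 kt
Leg 2: desired track 100.9°; wind correction +8.9° → command heading 109.8°, groundspeed 80.2 kt
Leg 3: desired track 354.8°; wind correction +11.7° → command heading 6.5°, groundspeed 131.2 kt
Leg 4: desired track 336.6°; wind correction +7.1° → command heading 343.7°, groundspeed 138.4 kt

Leg 1: heading=152.1°, groundspeed=79.6 kt
Leg 2: heading=109.8°, groundspeed=80.2 kt
Leg 3: heading=6.5°, groundspeed=131.2 kt
Leg 4: heading=343.7°, groundspeed=138.4 kt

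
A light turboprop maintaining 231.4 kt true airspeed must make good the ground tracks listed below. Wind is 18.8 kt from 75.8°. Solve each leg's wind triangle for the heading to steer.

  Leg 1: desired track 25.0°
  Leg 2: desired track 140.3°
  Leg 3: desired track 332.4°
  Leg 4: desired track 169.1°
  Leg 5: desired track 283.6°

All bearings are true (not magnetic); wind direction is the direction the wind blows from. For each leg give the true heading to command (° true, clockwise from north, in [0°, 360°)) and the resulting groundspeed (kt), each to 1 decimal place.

Leg 1: heading=28.6°, groundspeed=219.1 kt
Leg 2: heading=136.1°, groundspeed=222.7 kt
Leg 3: heading=336.9°, groundspeed=235.0 kt
Leg 4: heading=164.4°, groundspeed=231.7 kt
Leg 5: heading=285.8°, groundspeed=247.9 kt

Leg 1: desired track 25.0°; wind correction +3.6° → command heading 28.6°, groundspeed 219.1 kt
Leg 2: desired track 140.3°; wind correction -4.2° → command heading 136.1°, groundspeed 222.7 kt
Leg 3: desired track 332.4°; wind correction +4.5° → command heading 336.9°, groundspeed 235.0 kt
Leg 4: desired track 169.1°; wind correction -4.7° → command heading 164.4°, groundspeed 231.7 kt
Leg 5: desired track 283.6°; wind correction +2.2° → command heading 285.8°, groundspeed 247.9 kt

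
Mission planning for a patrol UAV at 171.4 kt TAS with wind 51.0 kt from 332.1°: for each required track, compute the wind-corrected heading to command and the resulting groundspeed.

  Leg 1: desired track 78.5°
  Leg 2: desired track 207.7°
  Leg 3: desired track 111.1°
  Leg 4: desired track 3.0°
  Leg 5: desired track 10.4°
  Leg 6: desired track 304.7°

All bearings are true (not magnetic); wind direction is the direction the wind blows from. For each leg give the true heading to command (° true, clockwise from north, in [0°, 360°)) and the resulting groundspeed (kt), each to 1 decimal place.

Leg 1: desired track 78.5°; wind correction -16.6° → command heading 61.9°, groundspeed 178.7 kt
Leg 2: desired track 207.7°; wind correction +14.2° → command heading 221.9°, groundspeed 195.0 kt
Leg 3: desired track 111.1°; wind correction -11.3° → command heading 99.8°, groundspeed 206.6 kt
Leg 4: desired track 3.0°; wind correction -8.8° → command heading 354.2°, groundspeed 125.6 kt
Leg 5: desired track 10.4°; wind correction -10.6° → command heading 359.8°, groundspeed 128.4 kt
Leg 6: desired track 304.7°; wind correction +7.9° → command heading 312.6°, groundspeed 124.5 kt

Leg 1: heading=61.9°, groundspeed=178.7 kt
Leg 2: heading=221.9°, groundspeed=195.0 kt
Leg 3: heading=99.8°, groundspeed=206.6 kt
Leg 4: heading=354.2°, groundspeed=125.6 kt
Leg 5: heading=359.8°, groundspeed=128.4 kt
Leg 6: heading=312.6°, groundspeed=124.5 kt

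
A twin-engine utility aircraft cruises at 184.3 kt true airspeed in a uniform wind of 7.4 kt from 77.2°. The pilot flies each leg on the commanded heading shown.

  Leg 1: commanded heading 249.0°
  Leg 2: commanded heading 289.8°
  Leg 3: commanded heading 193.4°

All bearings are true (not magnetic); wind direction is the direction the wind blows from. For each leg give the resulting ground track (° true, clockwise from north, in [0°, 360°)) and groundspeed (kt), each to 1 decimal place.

Leg 1: track=249.3°, groundspeed=191.6 kt
Leg 2: track=288.6°, groundspeed=190.6 kt
Leg 3: track=195.4°, groundspeed=187.7 kt

Leg 1: heading 249.0°; drift +0.3° → track 249.3°, groundspeed 191.6 kt
Leg 2: heading 289.8°; drift -1.2° → track 288.6°, groundspeed 190.6 kt
Leg 3: heading 193.4°; drift +2.0° → track 195.4°, groundspeed 187.7 kt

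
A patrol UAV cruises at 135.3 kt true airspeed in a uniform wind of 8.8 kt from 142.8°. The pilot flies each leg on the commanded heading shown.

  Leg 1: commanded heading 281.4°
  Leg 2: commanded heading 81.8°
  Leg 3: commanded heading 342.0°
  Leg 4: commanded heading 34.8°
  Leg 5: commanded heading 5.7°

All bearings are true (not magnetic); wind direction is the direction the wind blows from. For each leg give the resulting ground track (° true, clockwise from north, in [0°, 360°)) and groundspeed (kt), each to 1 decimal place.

Leg 1: track=283.7°, groundspeed=142.0 kt
Leg 2: track=78.4°, groundspeed=131.3 kt
Leg 3: track=340.8°, groundspeed=143.6 kt
Leg 4: track=31.3°, groundspeed=138.3 kt
Leg 5: track=3.3°, groundspeed=141.9 kt

Leg 1: heading 281.4°; drift +2.3° → track 283.7°, groundspeed 142.0 kt
Leg 2: heading 81.8°; drift -3.4° → track 78.4°, groundspeed 131.3 kt
Leg 3: heading 342.0°; drift -1.2° → track 340.8°, groundspeed 143.6 kt
Leg 4: heading 34.8°; drift -3.5° → track 31.3°, groundspeed 138.3 kt
Leg 5: heading 5.7°; drift -2.4° → track 3.3°, groundspeed 141.9 kt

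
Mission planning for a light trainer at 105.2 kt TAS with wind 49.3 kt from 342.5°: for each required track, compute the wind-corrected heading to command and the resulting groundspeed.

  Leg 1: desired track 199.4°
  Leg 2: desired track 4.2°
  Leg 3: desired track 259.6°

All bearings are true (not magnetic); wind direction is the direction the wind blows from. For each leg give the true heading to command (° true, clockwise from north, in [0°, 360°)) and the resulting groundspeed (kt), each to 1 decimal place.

Leg 1: heading=215.7°, groundspeed=140.4 kt
Leg 2: heading=354.2°, groundspeed=57.8 kt
Leg 3: heading=287.3°, groundspeed=87.0 kt

Leg 1: desired track 199.4°; wind correction +16.3° → command heading 215.7°, groundspeed 140.4 kt
Leg 2: desired track 4.2°; wind correction -10.0° → command heading 354.2°, groundspeed 57.8 kt
Leg 3: desired track 259.6°; wind correction +27.7° → command heading 287.3°, groundspeed 87.0 kt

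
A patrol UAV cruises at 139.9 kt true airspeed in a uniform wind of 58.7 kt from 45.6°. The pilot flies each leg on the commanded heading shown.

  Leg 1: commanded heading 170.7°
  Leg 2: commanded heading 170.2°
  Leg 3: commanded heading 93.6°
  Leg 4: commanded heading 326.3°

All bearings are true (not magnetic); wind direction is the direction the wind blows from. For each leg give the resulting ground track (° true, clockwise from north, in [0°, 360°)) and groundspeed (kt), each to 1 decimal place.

Leg 1: heading 170.7°; drift +15.5° → track 186.2°, groundspeed 180.2 kt
Leg 2: heading 170.2°; drift +15.6° → track 185.8°, groundspeed 179.8 kt
Leg 3: heading 93.6°; drift +23.4° → track 117.0°, groundspeed 109.7 kt
Leg 4: heading 326.3°; drift -24.1° → track 302.2°, groundspeed 141.3 kt

Leg 1: track=186.2°, groundspeed=180.2 kt
Leg 2: track=185.8°, groundspeed=179.8 kt
Leg 3: track=117.0°, groundspeed=109.7 kt
Leg 4: track=302.2°, groundspeed=141.3 kt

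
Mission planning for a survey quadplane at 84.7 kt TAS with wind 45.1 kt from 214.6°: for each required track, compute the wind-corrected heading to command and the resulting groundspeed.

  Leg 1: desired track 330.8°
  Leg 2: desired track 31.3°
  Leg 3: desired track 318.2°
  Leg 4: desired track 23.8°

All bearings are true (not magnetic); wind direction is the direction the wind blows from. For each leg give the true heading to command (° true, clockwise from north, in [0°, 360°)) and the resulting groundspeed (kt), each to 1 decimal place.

Leg 1: desired track 330.8°; wind correction -28.5° → command heading 302.3°, groundspeed 94.3 kt
Leg 2: desired track 31.3°; wind correction -1.8° → command heading 29.5°, groundspeed 129.7 kt
Leg 3: desired track 318.2°; wind correction -31.2° → command heading 287.0°, groundspeed 83.1 kt
Leg 4: desired track 23.8°; wind correction -5.7° → command heading 18.1°, groundspeed 128.6 kt

Leg 1: heading=302.3°, groundspeed=94.3 kt
Leg 2: heading=29.5°, groundspeed=129.7 kt
Leg 3: heading=287.0°, groundspeed=83.1 kt
Leg 4: heading=18.1°, groundspeed=128.6 kt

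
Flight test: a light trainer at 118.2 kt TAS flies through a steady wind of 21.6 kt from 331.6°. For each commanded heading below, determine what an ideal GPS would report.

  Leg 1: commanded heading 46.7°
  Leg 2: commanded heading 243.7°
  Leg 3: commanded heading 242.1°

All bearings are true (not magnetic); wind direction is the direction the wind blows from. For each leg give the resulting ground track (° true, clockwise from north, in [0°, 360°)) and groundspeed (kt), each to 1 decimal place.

Leg 1: track=57.2°, groundspeed=114.6 kt
Leg 2: track=233.3°, groundspeed=119.4 kt
Leg 3: track=231.7°, groundspeed=120.0 kt

Leg 1: heading 46.7°; drift +10.5° → track 57.2°, groundspeed 114.6 kt
Leg 2: heading 243.7°; drift -10.4° → track 233.3°, groundspeed 119.4 kt
Leg 3: heading 242.1°; drift -10.4° → track 231.7°, groundspeed 120.0 kt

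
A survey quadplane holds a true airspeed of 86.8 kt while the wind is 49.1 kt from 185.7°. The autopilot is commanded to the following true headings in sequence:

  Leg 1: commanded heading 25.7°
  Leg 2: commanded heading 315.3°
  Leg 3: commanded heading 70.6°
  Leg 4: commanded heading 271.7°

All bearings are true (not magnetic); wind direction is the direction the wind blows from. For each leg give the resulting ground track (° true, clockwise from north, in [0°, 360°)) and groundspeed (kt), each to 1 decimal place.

Leg 1: track=18.5°, groundspeed=134.0 kt
Leg 2: track=333.1°, groundspeed=124.0 kt
Leg 3: track=48.2°, groundspeed=116.5 kt
Leg 4: track=302.1°, groundspeed=96.7 kt

Leg 1: heading 25.7°; drift -7.2° → track 18.5°, groundspeed 134.0 kt
Leg 2: heading 315.3°; drift +17.8° → track 333.1°, groundspeed 124.0 kt
Leg 3: heading 70.6°; drift -22.4° → track 48.2°, groundspeed 116.5 kt
Leg 4: heading 271.7°; drift +30.4° → track 302.1°, groundspeed 96.7 kt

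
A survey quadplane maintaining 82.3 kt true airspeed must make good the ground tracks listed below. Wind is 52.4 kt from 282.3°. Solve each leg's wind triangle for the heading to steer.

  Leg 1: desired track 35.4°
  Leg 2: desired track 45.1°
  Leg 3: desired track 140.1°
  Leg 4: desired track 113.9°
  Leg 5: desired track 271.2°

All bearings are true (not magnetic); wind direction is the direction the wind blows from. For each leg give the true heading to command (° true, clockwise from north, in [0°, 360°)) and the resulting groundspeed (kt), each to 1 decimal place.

Leg 1: heading=359.6°, groundspeed=87.3 kt
Leg 2: heading=12.7°, groundspeed=97.9 kt
Leg 3: heading=163.1°, groundspeed=117.2 kt
Leg 4: heading=121.3°, groundspeed=133.0 kt
Leg 5: heading=278.2°, groundspeed=30.3 kt

Leg 1: desired track 35.4°; wind correction -35.8° → command heading 359.6°, groundspeed 87.3 kt
Leg 2: desired track 45.1°; wind correction -32.4° → command heading 12.7°, groundspeed 97.9 kt
Leg 3: desired track 140.1°; wind correction +23.0° → command heading 163.1°, groundspeed 117.2 kt
Leg 4: desired track 113.9°; wind correction +7.4° → command heading 121.3°, groundspeed 133.0 kt
Leg 5: desired track 271.2°; wind correction +7.0° → command heading 278.2°, groundspeed 30.3 kt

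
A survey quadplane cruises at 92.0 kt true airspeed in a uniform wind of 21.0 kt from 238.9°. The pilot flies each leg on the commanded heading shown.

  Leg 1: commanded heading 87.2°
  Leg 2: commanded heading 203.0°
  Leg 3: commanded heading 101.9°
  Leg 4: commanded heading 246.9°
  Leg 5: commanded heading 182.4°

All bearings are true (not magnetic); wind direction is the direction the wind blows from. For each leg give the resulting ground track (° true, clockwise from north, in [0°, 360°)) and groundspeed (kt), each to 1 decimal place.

Leg 1: heading 87.2°; drift -5.1° → track 82.1°, groundspeed 110.9 kt
Leg 2: heading 203.0°; drift -9.3° → track 193.7°, groundspeed 76.0 kt
Leg 3: heading 101.9°; drift -7.6° → track 94.3°, groundspeed 108.3 kt
Leg 4: heading 246.9°; drift +2.4° → track 249.3°, groundspeed 71.3 kt
Leg 5: heading 182.4°; drift -12.3° → track 170.1°, groundspeed 82.3 kt

Leg 1: track=82.1°, groundspeed=110.9 kt
Leg 2: track=193.7°, groundspeed=76.0 kt
Leg 3: track=94.3°, groundspeed=108.3 kt
Leg 4: track=249.3°, groundspeed=71.3 kt
Leg 5: track=170.1°, groundspeed=82.3 kt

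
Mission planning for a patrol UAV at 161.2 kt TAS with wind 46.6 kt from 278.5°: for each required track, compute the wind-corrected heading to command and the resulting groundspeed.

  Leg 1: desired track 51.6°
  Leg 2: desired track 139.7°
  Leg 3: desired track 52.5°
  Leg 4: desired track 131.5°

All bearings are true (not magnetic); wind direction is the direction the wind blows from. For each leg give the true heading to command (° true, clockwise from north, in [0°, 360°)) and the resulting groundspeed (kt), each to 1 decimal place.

Leg 1: desired track 51.6°; wind correction -12.2° → command heading 39.4°, groundspeed 189.4 kt
Leg 2: desired track 139.7°; wind correction +11.0° → command heading 150.7°, groundspeed 193.3 kt
Leg 3: desired track 52.5°; wind correction -12.0° → command heading 40.5°, groundspeed 190.0 kt
Leg 4: desired track 131.5°; wind correction +9.1° → command heading 140.6°, groundspeed 198.3 kt

Leg 1: heading=39.4°, groundspeed=189.4 kt
Leg 2: heading=150.7°, groundspeed=193.3 kt
Leg 3: heading=40.5°, groundspeed=190.0 kt
Leg 4: heading=140.6°, groundspeed=198.3 kt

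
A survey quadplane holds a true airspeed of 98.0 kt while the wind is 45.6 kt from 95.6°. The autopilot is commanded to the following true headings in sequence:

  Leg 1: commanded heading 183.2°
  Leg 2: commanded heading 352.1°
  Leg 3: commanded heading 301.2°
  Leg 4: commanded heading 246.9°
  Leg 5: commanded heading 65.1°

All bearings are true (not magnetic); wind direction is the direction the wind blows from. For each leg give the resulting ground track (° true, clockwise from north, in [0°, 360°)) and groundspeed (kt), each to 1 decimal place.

Leg 1: heading 183.2°; drift +25.4° → track 208.6°, groundspeed 106.3 kt
Leg 2: heading 352.1°; drift -22.2° → track 329.9°, groundspeed 117.3 kt
Leg 3: heading 301.2°; drift -8.1° → track 293.1°, groundspeed 140.5 kt
Leg 4: heading 246.9°; drift +9.0° → track 255.9°, groundspeed 139.7 kt
Leg 5: heading 65.1°; drift -21.5° → track 43.6°, groundspeed 63.1 kt

Leg 1: track=208.6°, groundspeed=106.3 kt
Leg 2: track=329.9°, groundspeed=117.3 kt
Leg 3: track=293.1°, groundspeed=140.5 kt
Leg 4: track=255.9°, groundspeed=139.7 kt
Leg 5: track=43.6°, groundspeed=63.1 kt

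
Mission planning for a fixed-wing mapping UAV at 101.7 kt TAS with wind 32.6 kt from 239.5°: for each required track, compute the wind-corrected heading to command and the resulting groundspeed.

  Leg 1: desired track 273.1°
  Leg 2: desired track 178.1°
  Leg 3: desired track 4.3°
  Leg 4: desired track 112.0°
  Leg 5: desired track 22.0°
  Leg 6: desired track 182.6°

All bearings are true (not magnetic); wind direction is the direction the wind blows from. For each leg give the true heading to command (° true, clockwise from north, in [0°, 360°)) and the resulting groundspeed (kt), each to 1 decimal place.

Leg 1: heading=262.9°, groundspeed=72.9 kt
Leg 2: heading=194.4°, groundspeed=82.0 kt
Leg 3: heading=349.0°, groundspeed=116.7 kt
Leg 4: heading=126.7°, groundspeed=118.2 kt
Leg 5: heading=10.7°, groundspeed=125.6 kt
Leg 6: heading=198.2°, groundspeed=80.2 kt

Leg 1: desired track 273.1°; wind correction -10.2° → command heading 262.9°, groundspeed 72.9 kt
Leg 2: desired track 178.1°; wind correction +16.3° → command heading 194.4°, groundspeed 82.0 kt
Leg 3: desired track 4.3°; wind correction -15.3° → command heading 349.0°, groundspeed 116.7 kt
Leg 4: desired track 112.0°; wind correction +14.7° → command heading 126.7°, groundspeed 118.2 kt
Leg 5: desired track 22.0°; wind correction -11.3° → command heading 10.7°, groundspeed 125.6 kt
Leg 6: desired track 182.6°; wind correction +15.6° → command heading 198.2°, groundspeed 80.2 kt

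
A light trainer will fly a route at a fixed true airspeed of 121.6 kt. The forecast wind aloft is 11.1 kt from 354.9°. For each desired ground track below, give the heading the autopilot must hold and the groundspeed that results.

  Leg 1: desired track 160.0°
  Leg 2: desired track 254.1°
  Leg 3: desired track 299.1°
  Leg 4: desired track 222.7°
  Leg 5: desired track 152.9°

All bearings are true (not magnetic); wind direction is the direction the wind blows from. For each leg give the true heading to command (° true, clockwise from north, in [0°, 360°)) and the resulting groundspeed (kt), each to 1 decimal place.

Leg 1: desired track 160.0°; wind correction -1.3° → command heading 158.7°, groundspeed 132.3 kt
Leg 2: desired track 254.1°; wind correction +5.1° → command heading 259.2°, groundspeed 123.2 kt
Leg 3: desired track 299.1°; wind correction +4.3° → command heading 303.4°, groundspeed 115.0 kt
Leg 4: desired track 222.7°; wind correction +3.9° → command heading 226.6°, groundspeed 128.8 kt
Leg 5: desired track 152.9°; wind correction -2.0° → command heading 150.9°, groundspeed 131.8 kt

Leg 1: heading=158.7°, groundspeed=132.3 kt
Leg 2: heading=259.2°, groundspeed=123.2 kt
Leg 3: heading=303.4°, groundspeed=115.0 kt
Leg 4: heading=226.6°, groundspeed=128.8 kt
Leg 5: heading=150.9°, groundspeed=131.8 kt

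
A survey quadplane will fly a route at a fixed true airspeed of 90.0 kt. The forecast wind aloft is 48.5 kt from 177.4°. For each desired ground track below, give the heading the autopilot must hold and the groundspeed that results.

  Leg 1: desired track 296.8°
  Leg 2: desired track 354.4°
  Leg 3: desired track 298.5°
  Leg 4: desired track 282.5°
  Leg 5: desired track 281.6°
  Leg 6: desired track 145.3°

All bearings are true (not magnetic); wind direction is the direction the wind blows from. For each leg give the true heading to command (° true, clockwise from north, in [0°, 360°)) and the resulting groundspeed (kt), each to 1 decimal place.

Leg 1: desired track 296.8°; wind correction -28.0° → command heading 268.8°, groundspeed 103.3 kt
Leg 2: desired track 354.4°; wind correction -1.6° → command heading 352.8°, groundspeed 138.4 kt
Leg 3: desired track 298.5°; wind correction -27.5° → command heading 271.0°, groundspeed 104.9 kt
Leg 4: desired track 282.5°; wind correction -31.4° → command heading 251.1°, groundspeed 89.5 kt
Leg 5: desired track 281.6°; wind correction -31.5° → command heading 250.1°, groundspeed 88.6 kt
Leg 6: desired track 145.3°; wind correction +16.6° → command heading 161.9°, groundspeed 45.1 kt

Leg 1: heading=268.8°, groundspeed=103.3 kt
Leg 2: heading=352.8°, groundspeed=138.4 kt
Leg 3: heading=271.0°, groundspeed=104.9 kt
Leg 4: heading=251.1°, groundspeed=89.5 kt
Leg 5: heading=250.1°, groundspeed=88.6 kt
Leg 6: heading=161.9°, groundspeed=45.1 kt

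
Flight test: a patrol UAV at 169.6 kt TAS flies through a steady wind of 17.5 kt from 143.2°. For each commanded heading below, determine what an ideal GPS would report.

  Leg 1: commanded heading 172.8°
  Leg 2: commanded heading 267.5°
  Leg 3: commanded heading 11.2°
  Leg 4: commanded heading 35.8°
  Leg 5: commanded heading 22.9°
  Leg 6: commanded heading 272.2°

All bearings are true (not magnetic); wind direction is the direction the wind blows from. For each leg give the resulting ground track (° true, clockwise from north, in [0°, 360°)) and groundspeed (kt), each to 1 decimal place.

Leg 1: track=176.0°, groundspeed=154.6 kt
Leg 2: track=272.1°, groundspeed=180.0 kt
Leg 3: track=7.1°, groundspeed=181.8 kt
Leg 4: track=30.3°, groundspeed=175.6 kt
Leg 5: track=18.1°, groundspeed=179.1 kt
Leg 6: track=276.5°, groundspeed=181.1 kt

Leg 1: heading 172.8°; drift +3.2° → track 176.0°, groundspeed 154.6 kt
Leg 2: heading 267.5°; drift +4.6° → track 272.1°, groundspeed 180.0 kt
Leg 3: heading 11.2°; drift -4.1° → track 7.1°, groundspeed 181.8 kt
Leg 4: heading 35.8°; drift -5.5° → track 30.3°, groundspeed 175.6 kt
Leg 5: heading 22.9°; drift -4.8° → track 18.1°, groundspeed 179.1 kt
Leg 6: heading 272.2°; drift +4.3° → track 276.5°, groundspeed 181.1 kt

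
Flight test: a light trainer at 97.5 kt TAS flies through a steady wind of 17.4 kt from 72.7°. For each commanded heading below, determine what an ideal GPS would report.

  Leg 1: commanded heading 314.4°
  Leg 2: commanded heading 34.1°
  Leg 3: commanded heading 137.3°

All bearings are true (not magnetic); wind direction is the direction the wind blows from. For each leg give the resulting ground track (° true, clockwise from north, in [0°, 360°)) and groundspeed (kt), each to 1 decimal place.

Leg 1: heading 314.4°; drift -8.2° → track 306.2°, groundspeed 106.9 kt
Leg 2: heading 34.1°; drift -7.4° → track 26.7°, groundspeed 84.6 kt
Leg 3: heading 137.3°; drift +9.9° → track 147.2°, groundspeed 91.4 kt

Leg 1: track=306.2°, groundspeed=106.9 kt
Leg 2: track=26.7°, groundspeed=84.6 kt
Leg 3: track=147.2°, groundspeed=91.4 kt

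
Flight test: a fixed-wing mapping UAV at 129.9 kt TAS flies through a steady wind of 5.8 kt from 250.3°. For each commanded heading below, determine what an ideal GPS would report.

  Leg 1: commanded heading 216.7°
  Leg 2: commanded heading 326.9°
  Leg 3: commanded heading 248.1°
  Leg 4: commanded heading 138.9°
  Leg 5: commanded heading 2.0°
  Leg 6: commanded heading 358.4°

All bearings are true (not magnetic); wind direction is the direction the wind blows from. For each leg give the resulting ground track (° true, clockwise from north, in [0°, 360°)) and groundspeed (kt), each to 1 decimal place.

Leg 1: heading 216.7°; drift -1.5° → track 215.2°, groundspeed 125.1 kt
Leg 2: heading 326.9°; drift +2.5° → track 329.4°, groundspeed 128.7 kt
Leg 3: heading 248.1°; drift -0.1° → track 248.0°, groundspeed 124.1 kt
Leg 4: heading 138.9°; drift -2.3° → track 136.6°, groundspeed 132.1 kt
Leg 5: heading 2.0°; drift +2.3° → track 4.3°, groundspeed 132.2 kt
Leg 6: heading 358.4°; drift +2.4° → track 0.8°, groundspeed 131.8 kt

Leg 1: track=215.2°, groundspeed=125.1 kt
Leg 2: track=329.4°, groundspeed=128.7 kt
Leg 3: track=248.0°, groundspeed=124.1 kt
Leg 4: track=136.6°, groundspeed=132.1 kt
Leg 5: track=4.3°, groundspeed=132.2 kt
Leg 6: track=0.8°, groundspeed=131.8 kt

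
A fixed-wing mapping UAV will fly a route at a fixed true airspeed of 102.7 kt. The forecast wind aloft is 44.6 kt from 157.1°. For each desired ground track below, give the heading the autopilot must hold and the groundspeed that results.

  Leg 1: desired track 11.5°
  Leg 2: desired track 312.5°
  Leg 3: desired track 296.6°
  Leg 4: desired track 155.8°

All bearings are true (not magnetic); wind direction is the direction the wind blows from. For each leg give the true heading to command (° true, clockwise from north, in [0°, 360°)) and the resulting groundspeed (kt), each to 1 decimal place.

Leg 1: desired track 11.5°; wind correction +14.2° → command heading 25.7°, groundspeed 136.4 kt
Leg 2: desired track 312.5°; wind correction -10.4° → command heading 302.1°, groundspeed 141.6 kt
Leg 3: desired track 296.6°; wind correction -16.4° → command heading 280.2°, groundspeed 132.4 kt
Leg 4: desired track 155.8°; wind correction +0.6° → command heading 156.4°, groundspeed 58.1 kt

Leg 1: heading=25.7°, groundspeed=136.4 kt
Leg 2: heading=302.1°, groundspeed=141.6 kt
Leg 3: heading=280.2°, groundspeed=132.4 kt
Leg 4: heading=156.4°, groundspeed=58.1 kt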